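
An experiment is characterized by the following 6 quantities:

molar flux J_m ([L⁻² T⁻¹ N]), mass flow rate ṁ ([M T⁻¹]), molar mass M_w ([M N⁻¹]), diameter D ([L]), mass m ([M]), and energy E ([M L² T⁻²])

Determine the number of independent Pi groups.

There are 6 variables and 4 base dimensions (M, L, T, N).
The dimension matrix has rank 4.
Independent dimensionless groups: 6 − 4 = 2.

2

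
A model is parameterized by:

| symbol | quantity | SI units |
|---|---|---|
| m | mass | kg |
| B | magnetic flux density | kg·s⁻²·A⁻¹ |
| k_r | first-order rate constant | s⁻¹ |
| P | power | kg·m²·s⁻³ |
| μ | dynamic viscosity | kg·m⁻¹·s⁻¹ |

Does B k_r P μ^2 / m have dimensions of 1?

no

Sum the exponent of each base dimension across the product:
  M: −[m]_M + [B]_M + [k_r]_M + [P]_M + 2·[μ]_M = −(1) + (1) + (0) + (1) + 2·(1) = 3
  L: −[m]_L + [B]_L + [k_r]_L + [P]_L + 2·[μ]_L = −(0) + (0) + (0) + (2) + 2·(-1) = 0
  T: −[m]_T + [B]_T + [k_r]_T + [P]_T + 2·[μ]_T = −(0) + (-2) + (-1) + (-3) + 2·(-1) = -8
  I: −[m]_I + [B]_I + [k_r]_I + [P]_I + 2·[μ]_I = −(0) + (-1) + (0) + (0) + 2·(0) = -1
Net dimensions [M³ T⁻⁸ I⁻¹] ≠ [1] — not dimensionless.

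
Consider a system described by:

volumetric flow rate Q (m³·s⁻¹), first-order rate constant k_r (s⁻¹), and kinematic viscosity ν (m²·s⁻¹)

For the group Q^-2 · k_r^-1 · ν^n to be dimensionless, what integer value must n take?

3

Balance the L exponent: (2)·n from ν, plus −2·(3) − (0) = -6 from the rest, must sum to zero.
2n − 6 = 0, so n = 3.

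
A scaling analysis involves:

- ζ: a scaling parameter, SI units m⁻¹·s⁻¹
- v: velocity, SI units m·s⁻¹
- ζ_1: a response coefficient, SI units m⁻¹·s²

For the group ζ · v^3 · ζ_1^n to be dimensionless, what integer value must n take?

2

Balance the L exponent: (-1)·n from ζ_1, plus (-1) + 3·(1) = 2 from the rest, must sum to zero.
−n + 2 = 0, so n = 2.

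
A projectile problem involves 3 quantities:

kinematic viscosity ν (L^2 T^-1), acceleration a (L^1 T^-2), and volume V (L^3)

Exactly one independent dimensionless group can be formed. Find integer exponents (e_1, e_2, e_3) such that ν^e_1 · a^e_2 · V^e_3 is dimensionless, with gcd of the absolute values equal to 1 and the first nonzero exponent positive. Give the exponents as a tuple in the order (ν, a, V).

L: e_1·(2) + e_2·(1) + e_3·(3) = 0
T: e_1·(-1) + e_2·(-2) + e_3·(0) = 0
Solving this homogeneous linear system for the smallest-integer solution (first nonzero entry positive) gives (2, -1, -1).

(2, -1, -1)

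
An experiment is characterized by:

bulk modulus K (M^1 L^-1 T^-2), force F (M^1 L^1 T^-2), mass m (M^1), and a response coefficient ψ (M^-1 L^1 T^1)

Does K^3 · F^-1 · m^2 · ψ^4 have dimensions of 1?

Sum the exponent of each base dimension across the product:
  M: 3·[K]_M − [F]_M + 2·[m]_M + 4·[ψ]_M = 3·(1) − (1) + 2·(1) + 4·(-1) = 0
  L: 3·[K]_L − [F]_L + 2·[m]_L + 4·[ψ]_L = 3·(-1) − (1) + 2·(0) + 4·(1) = 0
  T: 3·[K]_T − [F]_T + 2·[m]_T + 4·[ψ]_T = 3·(-2) − (-2) + 2·(0) + 4·(1) = 0
All base exponents vanish — dimensionless.

yes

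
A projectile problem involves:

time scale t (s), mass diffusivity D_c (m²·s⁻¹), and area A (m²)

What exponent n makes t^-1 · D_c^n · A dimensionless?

-1

Balance the L exponent: (2)·n from D_c, plus −(0) + (2) = 2 from the rest, must sum to zero.
2n + 2 = 0, so n = -1.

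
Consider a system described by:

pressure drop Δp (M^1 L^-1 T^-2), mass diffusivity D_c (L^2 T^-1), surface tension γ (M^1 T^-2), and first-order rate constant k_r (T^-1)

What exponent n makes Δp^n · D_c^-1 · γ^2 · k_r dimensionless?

-2

Balance the M exponent: (1)·n from Δp, plus −(0) + 2·(1) + (0) = 2 from the rest, must sum to zero.
n + 2 = 0, so n = -2.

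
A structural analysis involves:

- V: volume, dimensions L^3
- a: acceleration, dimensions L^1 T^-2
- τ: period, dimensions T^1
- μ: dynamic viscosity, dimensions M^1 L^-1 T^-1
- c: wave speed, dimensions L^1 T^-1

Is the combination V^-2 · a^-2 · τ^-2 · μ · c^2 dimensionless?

Sum the exponent of each base dimension across the product:
  M: −2·[V]_M − 2·[a]_M − 2·[τ]_M + [μ]_M + 2·[c]_M = −2·(0) − 2·(0) − 2·(0) + (1) + 2·(0) = 1
  L: −2·[V]_L − 2·[a]_L − 2·[τ]_L + [μ]_L + 2·[c]_L = −2·(3) − 2·(1) − 2·(0) + (-1) + 2·(1) = -7
  T: −2·[V]_T − 2·[a]_T − 2·[τ]_T + [μ]_T + 2·[c]_T = −2·(0) − 2·(-2) − 2·(1) + (-1) + 2·(-1) = -1
Net dimensions [M L⁻⁷ T⁻¹] ≠ [1] — not dimensionless.

no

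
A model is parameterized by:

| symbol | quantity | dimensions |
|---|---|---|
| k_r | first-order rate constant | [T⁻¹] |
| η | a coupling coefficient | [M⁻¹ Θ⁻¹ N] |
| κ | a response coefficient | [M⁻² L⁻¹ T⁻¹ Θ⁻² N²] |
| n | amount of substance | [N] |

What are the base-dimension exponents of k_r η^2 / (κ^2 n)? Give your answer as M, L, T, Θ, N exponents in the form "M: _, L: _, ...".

M: 2, L: 2, T: 1, Θ: 2, N: -3

Collect each base-dimension exponent across the product:
  M: (0) + 2·(-1) − 2·(-2) − (0) = 2
  L: (0) + 2·(0) − 2·(-1) − (0) = 2
  T: (-1) + 2·(0) − 2·(-1) − (0) = 1
  Θ: (0) + 2·(-1) − 2·(-2) − (0) = 2
  N: (0) + 2·(1) − 2·(2) − (1) = -3
So the dimensions are [M² L² T Θ² N⁻³].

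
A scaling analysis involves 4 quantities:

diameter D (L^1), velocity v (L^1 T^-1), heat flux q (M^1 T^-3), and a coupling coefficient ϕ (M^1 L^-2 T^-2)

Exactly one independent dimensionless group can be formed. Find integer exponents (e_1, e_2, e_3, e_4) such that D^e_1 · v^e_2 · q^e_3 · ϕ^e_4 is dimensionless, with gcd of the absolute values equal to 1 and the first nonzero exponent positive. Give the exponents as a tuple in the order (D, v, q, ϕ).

(1, 1, -1, 1)

M: e_1·(0) + e_2·(0) + e_3·(1) + e_4·(1) = 0
L: e_1·(1) + e_2·(1) + e_3·(0) + e_4·(-2) = 0
T: e_1·(0) + e_2·(-1) + e_3·(-3) + e_4·(-2) = 0
Solving this homogeneous linear system for the smallest-integer solution (first nonzero entry positive) gives (1, 1, -1, 1).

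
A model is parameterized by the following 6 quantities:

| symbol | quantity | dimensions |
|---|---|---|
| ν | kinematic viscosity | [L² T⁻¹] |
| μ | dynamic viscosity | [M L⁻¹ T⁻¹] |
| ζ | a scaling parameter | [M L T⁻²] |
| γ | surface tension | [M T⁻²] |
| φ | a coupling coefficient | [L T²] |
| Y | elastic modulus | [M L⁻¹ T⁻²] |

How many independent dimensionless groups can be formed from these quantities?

3

There are 6 variables and 3 base dimensions (M, L, T).
The dimension matrix has rank 3.
Independent dimensionless groups: 6 − 3 = 3.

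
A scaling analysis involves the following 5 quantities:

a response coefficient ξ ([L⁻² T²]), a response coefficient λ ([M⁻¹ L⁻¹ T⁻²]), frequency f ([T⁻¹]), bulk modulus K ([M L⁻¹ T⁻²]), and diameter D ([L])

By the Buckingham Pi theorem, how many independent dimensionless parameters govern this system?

2

There are 5 variables and 3 base dimensions (M, L, T).
The dimension matrix has rank 3.
Independent dimensionless groups: 5 − 3 = 2.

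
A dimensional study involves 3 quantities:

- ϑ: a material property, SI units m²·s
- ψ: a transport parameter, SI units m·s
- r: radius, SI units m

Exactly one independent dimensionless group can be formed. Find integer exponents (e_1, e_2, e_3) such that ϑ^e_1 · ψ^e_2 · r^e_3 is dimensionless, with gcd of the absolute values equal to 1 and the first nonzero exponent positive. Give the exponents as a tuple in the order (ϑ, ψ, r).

(1, -1, -1)

L: e_1·(2) + e_2·(1) + e_3·(1) = 0
T: e_1·(1) + e_2·(1) + e_3·(0) = 0
Solving this homogeneous linear system for the smallest-integer solution (first nonzero entry positive) gives (1, -1, -1).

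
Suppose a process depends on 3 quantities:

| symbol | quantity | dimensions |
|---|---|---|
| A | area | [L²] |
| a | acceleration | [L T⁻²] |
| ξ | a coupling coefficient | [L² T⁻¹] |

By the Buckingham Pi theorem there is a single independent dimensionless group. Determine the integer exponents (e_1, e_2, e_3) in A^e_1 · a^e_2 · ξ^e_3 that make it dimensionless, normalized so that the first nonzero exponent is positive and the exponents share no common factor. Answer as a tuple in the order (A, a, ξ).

L: e_1·(2) + e_2·(1) + e_3·(2) = 0
T: e_1·(0) + e_2·(-2) + e_3·(-1) = 0
Solving this homogeneous linear system for the smallest-integer solution (first nonzero entry positive) gives (3, 2, -4).

(3, 2, -4)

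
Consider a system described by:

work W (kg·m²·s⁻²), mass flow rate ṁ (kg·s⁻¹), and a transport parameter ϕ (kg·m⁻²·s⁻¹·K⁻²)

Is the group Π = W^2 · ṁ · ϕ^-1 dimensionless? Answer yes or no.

no

Sum the exponent of each base dimension across the product:
  M: 2·[W]_M + [ṁ]_M − [ϕ]_M = 2·(1) + (1) − (1) = 2
  L: 2·[W]_L + [ṁ]_L − [ϕ]_L = 2·(2) + (0) − (-2) = 6
  T: 2·[W]_T + [ṁ]_T − [ϕ]_T = 2·(-2) + (-1) − (-1) = -4
  Θ: 2·[W]_Θ + [ṁ]_Θ − [ϕ]_Θ = 2·(0) + (0) − (-2) = 2
Net dimensions [M² L⁶ T⁻⁴ Θ²] ≠ [1] — not dimensionless.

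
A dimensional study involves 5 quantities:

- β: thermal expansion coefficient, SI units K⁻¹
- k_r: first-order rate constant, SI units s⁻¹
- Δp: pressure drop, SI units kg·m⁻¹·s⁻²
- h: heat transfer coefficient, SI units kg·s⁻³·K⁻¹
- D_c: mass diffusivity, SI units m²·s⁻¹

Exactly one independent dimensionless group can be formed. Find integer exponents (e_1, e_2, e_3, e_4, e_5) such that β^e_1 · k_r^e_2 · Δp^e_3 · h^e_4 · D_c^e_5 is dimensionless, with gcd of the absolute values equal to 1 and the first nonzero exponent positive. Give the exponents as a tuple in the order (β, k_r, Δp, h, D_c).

(2, 1, 2, -2, 1)

M: e_1·(0) + e_2·(0) + e_3·(1) + e_4·(1) + e_5·(0) = 0
L: e_1·(0) + e_2·(0) + e_3·(-1) + e_4·(0) + e_5·(2) = 0
T: e_1·(0) + e_2·(-1) + e_3·(-2) + e_4·(-3) + e_5·(-1) = 0
Θ: e_1·(-1) + e_2·(0) + e_3·(0) + e_4·(-1) + e_5·(0) = 0
Solving this homogeneous linear system for the smallest-integer solution (first nonzero entry positive) gives (2, 1, 2, -2, 1).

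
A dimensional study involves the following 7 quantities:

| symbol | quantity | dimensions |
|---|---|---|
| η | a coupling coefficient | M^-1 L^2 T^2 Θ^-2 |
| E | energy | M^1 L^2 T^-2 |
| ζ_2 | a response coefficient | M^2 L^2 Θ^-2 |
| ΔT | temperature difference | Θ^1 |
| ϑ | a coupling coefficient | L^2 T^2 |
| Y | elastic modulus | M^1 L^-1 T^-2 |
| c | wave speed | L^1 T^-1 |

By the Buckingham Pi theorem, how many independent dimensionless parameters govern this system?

There are 7 variables and 4 base dimensions (M, L, T, Θ).
The dimension matrix has rank 4.
Independent dimensionless groups: 7 − 4 = 3.

3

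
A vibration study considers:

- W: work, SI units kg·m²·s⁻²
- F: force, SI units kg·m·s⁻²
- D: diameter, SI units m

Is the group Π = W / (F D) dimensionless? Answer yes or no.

Sum the exponent of each base dimension across the product:
  M: [W]_M − [F]_M − [D]_M = (1) − (1) − (0) = 0
  L: [W]_L − [F]_L − [D]_L = (2) − (1) − (1) = 0
  T: [W]_T − [F]_T − [D]_T = (-2) − (-2) − (0) = 0
All base exponents vanish — dimensionless.

yes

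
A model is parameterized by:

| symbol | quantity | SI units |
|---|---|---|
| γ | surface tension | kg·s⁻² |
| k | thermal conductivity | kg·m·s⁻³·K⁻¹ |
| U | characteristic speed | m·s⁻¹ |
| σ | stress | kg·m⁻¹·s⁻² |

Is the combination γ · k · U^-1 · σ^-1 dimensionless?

Sum the exponent of each base dimension across the product:
  M: [γ]_M + [k]_M − [U]_M − [σ]_M = (1) + (1) − (0) − (1) = 1
  L: [γ]_L + [k]_L − [U]_L − [σ]_L = (0) + (1) − (1) − (-1) = 1
  T: [γ]_T + [k]_T − [U]_T − [σ]_T = (-2) + (-3) − (-1) − (-2) = -2
  Θ: [γ]_Θ + [k]_Θ − [U]_Θ − [σ]_Θ = (0) + (-1) − (0) − (0) = -1
Net dimensions [M L T⁻² Θ⁻¹] ≠ [1] — not dimensionless.

no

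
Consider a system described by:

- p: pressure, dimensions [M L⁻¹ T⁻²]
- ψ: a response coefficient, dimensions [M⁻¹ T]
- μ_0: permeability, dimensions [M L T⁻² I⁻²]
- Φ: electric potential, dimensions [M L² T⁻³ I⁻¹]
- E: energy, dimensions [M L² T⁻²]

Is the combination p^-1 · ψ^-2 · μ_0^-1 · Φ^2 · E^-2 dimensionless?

yes

Sum the exponent of each base dimension across the product:
  M: −[p]_M − 2·[ψ]_M − [μ_0]_M + 2·[Φ]_M − 2·[E]_M = −(1) − 2·(-1) − (1) + 2·(1) − 2·(1) = 0
  L: −[p]_L − 2·[ψ]_L − [μ_0]_L + 2·[Φ]_L − 2·[E]_L = −(-1) − 2·(0) − (1) + 2·(2) − 2·(2) = 0
  T: −[p]_T − 2·[ψ]_T − [μ_0]_T + 2·[Φ]_T − 2·[E]_T = −(-2) − 2·(1) − (-2) + 2·(-3) − 2·(-2) = 0
  I: −[p]_I − 2·[ψ]_I − [μ_0]_I + 2·[Φ]_I − 2·[E]_I = −(0) − 2·(0) − (-2) + 2·(-1) − 2·(0) = 0
All base exponents vanish — dimensionless.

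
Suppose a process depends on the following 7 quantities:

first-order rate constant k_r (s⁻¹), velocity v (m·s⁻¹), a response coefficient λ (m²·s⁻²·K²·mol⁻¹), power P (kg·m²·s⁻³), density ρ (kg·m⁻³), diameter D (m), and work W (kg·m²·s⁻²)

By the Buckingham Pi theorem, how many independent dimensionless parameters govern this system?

There are 7 variables and 5 base dimensions (M, L, T, Θ, N).
The dimension matrix has rank 4 (less than 5: the dimension vectors are linearly dependent).
Independent dimensionless groups: 7 − 4 = 3.

3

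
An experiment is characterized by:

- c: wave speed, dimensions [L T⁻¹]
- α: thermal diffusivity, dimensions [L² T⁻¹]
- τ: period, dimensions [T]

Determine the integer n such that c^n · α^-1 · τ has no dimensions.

Balance the L exponent: (1)·n from c, plus −(2) + (0) = -2 from the rest, must sum to zero.
n − 2 = 0, so n = 2.

2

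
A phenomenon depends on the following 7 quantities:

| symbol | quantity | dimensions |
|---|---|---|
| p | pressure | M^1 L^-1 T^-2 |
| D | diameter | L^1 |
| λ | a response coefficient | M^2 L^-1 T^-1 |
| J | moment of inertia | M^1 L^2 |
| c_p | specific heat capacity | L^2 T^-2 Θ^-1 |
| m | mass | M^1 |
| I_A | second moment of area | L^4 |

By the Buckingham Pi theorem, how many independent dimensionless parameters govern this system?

3

There are 7 variables and 4 base dimensions (M, L, T, Θ).
The dimension matrix has rank 4.
Independent dimensionless groups: 7 − 4 = 3.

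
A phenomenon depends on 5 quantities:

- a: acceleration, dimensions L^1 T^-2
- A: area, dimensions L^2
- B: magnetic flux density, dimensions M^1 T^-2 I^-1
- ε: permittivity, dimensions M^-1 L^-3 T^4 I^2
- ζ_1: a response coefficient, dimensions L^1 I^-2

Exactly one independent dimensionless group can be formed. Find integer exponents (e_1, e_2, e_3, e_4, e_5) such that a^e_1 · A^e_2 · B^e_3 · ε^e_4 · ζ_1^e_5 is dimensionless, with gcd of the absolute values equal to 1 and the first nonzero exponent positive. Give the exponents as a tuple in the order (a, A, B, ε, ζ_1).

(4, 3, 4, 4, 2)

M: e_1·(0) + e_2·(0) + e_3·(1) + e_4·(-1) + e_5·(0) = 0
L: e_1·(1) + e_2·(2) + e_3·(0) + e_4·(-3) + e_5·(1) = 0
T: e_1·(-2) + e_2·(0) + e_3·(-2) + e_4·(4) + e_5·(0) = 0
I: e_1·(0) + e_2·(0) + e_3·(-1) + e_4·(2) + e_5·(-2) = 0
Solving this homogeneous linear system for the smallest-integer solution (first nonzero entry positive) gives (4, 3, 4, 4, 2).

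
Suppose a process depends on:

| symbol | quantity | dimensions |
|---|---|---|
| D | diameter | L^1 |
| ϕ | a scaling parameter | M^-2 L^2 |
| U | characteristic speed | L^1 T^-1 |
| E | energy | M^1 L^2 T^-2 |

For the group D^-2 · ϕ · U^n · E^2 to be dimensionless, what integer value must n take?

Balance the L exponent: (1)·n from U, plus −2·(1) + (2) + 2·(2) = 4 from the rest, must sum to zero.
n + 4 = 0, so n = -4.

-4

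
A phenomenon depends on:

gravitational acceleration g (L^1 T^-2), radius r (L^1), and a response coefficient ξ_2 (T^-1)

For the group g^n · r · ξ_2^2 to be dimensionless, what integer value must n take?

-1

Balance the L exponent: (1)·n from g, plus (1) + 2·(0) = 1 from the rest, must sum to zero.
n + 1 = 0, so n = -1.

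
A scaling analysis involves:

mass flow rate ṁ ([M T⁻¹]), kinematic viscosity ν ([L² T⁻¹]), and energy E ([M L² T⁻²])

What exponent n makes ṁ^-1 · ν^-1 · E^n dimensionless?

1

Balance the M exponent: (1)·n from E, plus −(1) − (0) = -1 from the rest, must sum to zero.
n − 1 = 0, so n = 1.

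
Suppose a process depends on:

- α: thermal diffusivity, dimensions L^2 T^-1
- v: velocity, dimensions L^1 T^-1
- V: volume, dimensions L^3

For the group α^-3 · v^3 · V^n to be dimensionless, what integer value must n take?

1

Balance the L exponent: (3)·n from V, plus −3·(2) + 3·(1) = -3 from the rest, must sum to zero.
3n − 3 = 0, so n = 1.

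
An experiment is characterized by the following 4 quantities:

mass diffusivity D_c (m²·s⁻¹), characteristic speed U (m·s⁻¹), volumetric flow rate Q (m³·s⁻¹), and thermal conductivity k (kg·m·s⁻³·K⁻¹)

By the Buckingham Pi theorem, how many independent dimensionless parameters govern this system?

There are 4 variables and 4 base dimensions (M, L, T, Θ).
The dimension matrix has rank 3 (less than 4: the dimension vectors are linearly dependent).
Independent dimensionless groups: 4 − 3 = 1.

1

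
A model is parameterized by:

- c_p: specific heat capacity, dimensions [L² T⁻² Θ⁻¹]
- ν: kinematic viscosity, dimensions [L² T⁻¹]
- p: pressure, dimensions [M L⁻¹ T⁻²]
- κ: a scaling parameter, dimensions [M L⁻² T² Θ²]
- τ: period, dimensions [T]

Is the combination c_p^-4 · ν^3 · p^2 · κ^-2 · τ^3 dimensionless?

yes

Sum the exponent of each base dimension across the product:
  M: −4·[c_p]_M + 3·[ν]_M + 2·[p]_M − 2·[κ]_M + 3·[τ]_M = −4·(0) + 3·(0) + 2·(1) − 2·(1) + 3·(0) = 0
  L: −4·[c_p]_L + 3·[ν]_L + 2·[p]_L − 2·[κ]_L + 3·[τ]_L = −4·(2) + 3·(2) + 2·(-1) − 2·(-2) + 3·(0) = 0
  T: −4·[c_p]_T + 3·[ν]_T + 2·[p]_T − 2·[κ]_T + 3·[τ]_T = −4·(-2) + 3·(-1) + 2·(-2) − 2·(2) + 3·(1) = 0
  Θ: −4·[c_p]_Θ + 3·[ν]_Θ + 2·[p]_Θ − 2·[κ]_Θ + 3·[τ]_Θ = −4·(-1) + 3·(0) + 2·(0) − 2·(2) + 3·(0) = 0
All base exponents vanish — dimensionless.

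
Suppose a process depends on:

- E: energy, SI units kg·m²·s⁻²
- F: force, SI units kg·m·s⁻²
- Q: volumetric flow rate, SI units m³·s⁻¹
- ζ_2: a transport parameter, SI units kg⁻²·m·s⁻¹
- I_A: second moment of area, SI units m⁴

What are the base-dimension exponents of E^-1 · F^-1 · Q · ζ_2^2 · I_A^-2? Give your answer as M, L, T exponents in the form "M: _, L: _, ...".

Collect each base-dimension exponent across the product:
  M: −(1) − (1) + (0) + 2·(-2) − 2·(0) = -6
  L: −(2) − (1) + (3) + 2·(1) − 2·(4) = -6
  T: −(-2) − (-2) + (-1) + 2·(-1) − 2·(0) = 1
So the dimensions are [M⁻⁶ L⁻⁶ T].

M: -6, L: -6, T: 1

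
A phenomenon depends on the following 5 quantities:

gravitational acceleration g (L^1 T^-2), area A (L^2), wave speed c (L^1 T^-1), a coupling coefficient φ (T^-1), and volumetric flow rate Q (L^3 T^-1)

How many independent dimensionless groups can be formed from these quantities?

There are 5 variables and 2 base dimensions (L, T).
The dimension matrix has rank 2.
Independent dimensionless groups: 5 − 2 = 3.

3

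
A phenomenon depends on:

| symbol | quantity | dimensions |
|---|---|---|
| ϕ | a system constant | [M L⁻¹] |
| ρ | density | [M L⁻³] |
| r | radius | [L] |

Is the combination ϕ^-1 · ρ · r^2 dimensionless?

Sum the exponent of each base dimension across the product:
  M: −[ϕ]_M + [ρ]_M + 2·[r]_M = −(1) + (1) + 2·(0) = 0
  L: −[ϕ]_L + [ρ]_L + 2·[r]_L = −(-1) + (-3) + 2·(1) = 0
  T: −[ϕ]_T + [ρ]_T + 2·[r]_T = −(0) + (0) + 2·(0) = 0
All base exponents vanish — dimensionless.

yes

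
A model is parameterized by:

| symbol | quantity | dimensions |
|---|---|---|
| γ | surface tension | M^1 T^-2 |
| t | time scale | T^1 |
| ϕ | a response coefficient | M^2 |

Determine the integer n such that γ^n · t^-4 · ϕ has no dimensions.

Balance the M exponent: (1)·n from γ, plus −4·(0) + (2) = 2 from the rest, must sum to zero.
n + 2 = 0, so n = -2.

-2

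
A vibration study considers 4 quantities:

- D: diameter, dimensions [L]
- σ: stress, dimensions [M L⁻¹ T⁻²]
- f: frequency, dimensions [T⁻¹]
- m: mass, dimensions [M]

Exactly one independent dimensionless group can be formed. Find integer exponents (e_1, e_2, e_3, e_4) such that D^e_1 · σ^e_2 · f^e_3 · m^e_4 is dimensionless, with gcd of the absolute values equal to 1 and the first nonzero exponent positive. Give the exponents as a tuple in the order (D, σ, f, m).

M: e_1·(0) + e_2·(1) + e_3·(0) + e_4·(1) = 0
L: e_1·(1) + e_2·(-1) + e_3·(0) + e_4·(0) = 0
T: e_1·(0) + e_2·(-2) + e_3·(-1) + e_4·(0) = 0
Solving this homogeneous linear system for the smallest-integer solution (first nonzero entry positive) gives (1, 1, -2, -1).

(1, 1, -2, -1)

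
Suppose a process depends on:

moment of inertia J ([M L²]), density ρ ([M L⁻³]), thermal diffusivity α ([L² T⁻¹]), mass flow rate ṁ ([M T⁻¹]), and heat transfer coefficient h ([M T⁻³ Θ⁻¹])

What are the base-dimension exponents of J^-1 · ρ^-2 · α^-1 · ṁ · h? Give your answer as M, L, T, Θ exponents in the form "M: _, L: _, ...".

Collect each base-dimension exponent across the product:
  M: −(1) − 2·(1) − (0) + (1) + (1) = -1
  L: −(2) − 2·(-3) − (2) + (0) + (0) = 2
  T: −(0) − 2·(0) − (-1) + (-1) + (-3) = -3
  Θ: −(0) − 2·(0) − (0) + (0) + (-1) = -1
So the dimensions are [M⁻¹ L² T⁻³ Θ⁻¹].

M: -1, L: 2, T: -3, Θ: -1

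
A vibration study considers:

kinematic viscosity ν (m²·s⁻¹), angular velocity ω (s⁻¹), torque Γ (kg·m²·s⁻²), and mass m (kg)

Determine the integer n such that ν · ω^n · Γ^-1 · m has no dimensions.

Balance the T exponent: (-1)·n from ω, plus (-1) − (-2) + (0) = 1 from the rest, must sum to zero.
−n + 1 = 0, so n = 1.

1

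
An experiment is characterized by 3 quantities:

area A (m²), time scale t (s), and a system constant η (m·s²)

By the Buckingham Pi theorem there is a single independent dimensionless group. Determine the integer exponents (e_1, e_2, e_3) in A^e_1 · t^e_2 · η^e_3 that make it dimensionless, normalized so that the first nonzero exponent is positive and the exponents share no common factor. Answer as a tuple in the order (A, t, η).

(1, 4, -2)

L: e_1·(2) + e_2·(0) + e_3·(1) = 0
T: e_1·(0) + e_2·(1) + e_3·(2) = 0
Solving this homogeneous linear system for the smallest-integer solution (first nonzero entry positive) gives (1, 4, -2).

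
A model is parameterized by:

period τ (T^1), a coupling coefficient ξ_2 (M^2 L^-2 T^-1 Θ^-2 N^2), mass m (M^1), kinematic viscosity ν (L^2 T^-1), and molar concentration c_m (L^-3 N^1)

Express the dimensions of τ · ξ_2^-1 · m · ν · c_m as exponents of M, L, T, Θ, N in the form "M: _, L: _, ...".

Collect each base-dimension exponent across the product:
  M: (0) − (2) + (1) + (0) + (0) = -1
  L: (0) − (-2) + (0) + (2) + (-3) = 1
  T: (1) − (-1) + (0) + (-1) + (0) = 1
  Θ: (0) − (-2) + (0) + (0) + (0) = 2
  N: (0) − (2) + (0) + (0) + (1) = -1
So the dimensions are [M⁻¹ L T Θ² N⁻¹].

M: -1, L: 1, T: 1, Θ: 2, N: -1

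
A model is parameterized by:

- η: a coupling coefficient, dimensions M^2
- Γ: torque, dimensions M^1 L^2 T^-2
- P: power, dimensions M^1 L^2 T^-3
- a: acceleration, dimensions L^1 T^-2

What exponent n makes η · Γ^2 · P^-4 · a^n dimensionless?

4

Balance the L exponent: (1)·n from a, plus (0) + 2·(2) − 4·(2) = -4 from the rest, must sum to zero.
n − 4 = 0, so n = 4.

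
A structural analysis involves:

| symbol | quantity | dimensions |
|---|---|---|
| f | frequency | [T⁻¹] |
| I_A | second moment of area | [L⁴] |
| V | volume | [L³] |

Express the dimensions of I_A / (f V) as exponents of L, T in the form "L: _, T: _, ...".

L: 1, T: 1

Collect each base-dimension exponent across the product:
  L: −(0) + (4) − (3) = 1
  T: −(-1) + (0) − (0) = 1
So the dimensions are [L T].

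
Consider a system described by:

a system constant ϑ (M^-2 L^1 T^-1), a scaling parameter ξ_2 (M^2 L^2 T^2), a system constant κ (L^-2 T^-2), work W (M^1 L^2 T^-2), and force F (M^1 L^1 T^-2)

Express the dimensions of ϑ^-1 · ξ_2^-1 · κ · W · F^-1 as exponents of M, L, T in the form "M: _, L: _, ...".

Collect each base-dimension exponent across the product:
  M: −(-2) − (2) + (0) + (1) − (1) = 0
  L: −(1) − (2) + (-2) + (2) − (1) = -4
  T: −(-1) − (2) + (-2) + (-2) − (-2) = -3
So the dimensions are [L⁻⁴ T⁻³].

M: 0, L: -4, T: -3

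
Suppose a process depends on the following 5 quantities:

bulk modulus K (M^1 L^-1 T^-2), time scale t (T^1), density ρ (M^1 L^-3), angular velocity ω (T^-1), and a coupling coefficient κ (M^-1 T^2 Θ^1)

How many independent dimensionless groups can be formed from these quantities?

1

There are 5 variables and 4 base dimensions (M, L, T, Θ).
The dimension matrix has rank 4.
Independent dimensionless groups: 5 − 4 = 1.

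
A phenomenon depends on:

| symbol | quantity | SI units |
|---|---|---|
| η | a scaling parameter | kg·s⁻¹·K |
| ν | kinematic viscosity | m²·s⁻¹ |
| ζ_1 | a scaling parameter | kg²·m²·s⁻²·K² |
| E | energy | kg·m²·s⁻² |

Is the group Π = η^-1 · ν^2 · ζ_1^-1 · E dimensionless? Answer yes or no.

Sum the exponent of each base dimension across the product:
  M: −[η]_M + 2·[ν]_M − [ζ_1]_M + [E]_M = −(1) + 2·(0) − (2) + (1) = -2
  L: −[η]_L + 2·[ν]_L − [ζ_1]_L + [E]_L = −(0) + 2·(2) − (2) + (2) = 4
  T: −[η]_T + 2·[ν]_T − [ζ_1]_T + [E]_T = −(-1) + 2·(-1) − (-2) + (-2) = -1
  Θ: −[η]_Θ + 2·[ν]_Θ − [ζ_1]_Θ + [E]_Θ = −(1) + 2·(0) − (2) + (0) = -3
Net dimensions [M⁻² L⁴ T⁻¹ Θ⁻³] ≠ [1] — not dimensionless.

no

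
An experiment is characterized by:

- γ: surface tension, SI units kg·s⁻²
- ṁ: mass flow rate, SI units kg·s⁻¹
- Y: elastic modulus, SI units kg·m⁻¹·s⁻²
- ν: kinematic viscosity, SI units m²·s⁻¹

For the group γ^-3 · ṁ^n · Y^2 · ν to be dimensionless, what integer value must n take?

Balance the M exponent: (1)·n from ṁ, plus −3·(1) + 2·(1) + (0) = -1 from the rest, must sum to zero.
n − 1 = 0, so n = 1.

1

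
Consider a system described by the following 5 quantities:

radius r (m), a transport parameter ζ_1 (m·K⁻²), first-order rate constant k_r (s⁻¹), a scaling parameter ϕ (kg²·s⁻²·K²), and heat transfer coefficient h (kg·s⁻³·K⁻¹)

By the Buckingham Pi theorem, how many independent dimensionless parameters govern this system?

1

There are 5 variables and 4 base dimensions (M, L, T, Θ).
The dimension matrix has rank 4.
Independent dimensionless groups: 5 − 4 = 1.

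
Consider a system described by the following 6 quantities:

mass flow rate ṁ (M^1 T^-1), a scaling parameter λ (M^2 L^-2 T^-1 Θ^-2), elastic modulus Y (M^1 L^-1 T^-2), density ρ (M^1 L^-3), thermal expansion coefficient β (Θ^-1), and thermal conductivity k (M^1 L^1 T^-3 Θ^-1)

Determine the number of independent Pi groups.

2

There are 6 variables and 4 base dimensions (M, L, T, Θ).
The dimension matrix has rank 4.
Independent dimensionless groups: 6 − 4 = 2.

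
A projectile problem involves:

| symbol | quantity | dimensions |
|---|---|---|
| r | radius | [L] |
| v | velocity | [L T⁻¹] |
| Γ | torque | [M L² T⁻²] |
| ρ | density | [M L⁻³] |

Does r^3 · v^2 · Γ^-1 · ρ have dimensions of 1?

yes

Sum the exponent of each base dimension across the product:
  M: 3·[r]_M + 2·[v]_M − [Γ]_M + [ρ]_M = 3·(0) + 2·(0) − (1) + (1) = 0
  L: 3·[r]_L + 2·[v]_L − [Γ]_L + [ρ]_L = 3·(1) + 2·(1) − (2) + (-3) = 0
  T: 3·[r]_T + 2·[v]_T − [Γ]_T + [ρ]_T = 3·(0) + 2·(-1) − (-2) + (0) = 0
All base exponents vanish — dimensionless.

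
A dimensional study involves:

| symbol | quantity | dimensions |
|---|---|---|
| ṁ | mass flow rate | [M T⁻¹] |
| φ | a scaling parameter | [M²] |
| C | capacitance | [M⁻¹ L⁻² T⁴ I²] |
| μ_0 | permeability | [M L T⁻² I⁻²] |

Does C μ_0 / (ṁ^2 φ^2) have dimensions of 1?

Sum the exponent of each base dimension across the product:
  M: −2·[ṁ]_M − 2·[φ]_M + [C]_M + [μ_0]_M = −2·(1) − 2·(2) + (-1) + (1) = -6
  L: −2·[ṁ]_L − 2·[φ]_L + [C]_L + [μ_0]_L = −2·(0) − 2·(0) + (-2) + (1) = -1
  T: −2·[ṁ]_T − 2·[φ]_T + [C]_T + [μ_0]_T = −2·(-1) − 2·(0) + (4) + (-2) = 4
  I: −2·[ṁ]_I − 2·[φ]_I + [C]_I + [μ_0]_I = −2·(0) − 2·(0) + (2) + (-2) = 0
Net dimensions [M⁻⁶ L⁻¹ T⁴] ≠ [1] — not dimensionless.

no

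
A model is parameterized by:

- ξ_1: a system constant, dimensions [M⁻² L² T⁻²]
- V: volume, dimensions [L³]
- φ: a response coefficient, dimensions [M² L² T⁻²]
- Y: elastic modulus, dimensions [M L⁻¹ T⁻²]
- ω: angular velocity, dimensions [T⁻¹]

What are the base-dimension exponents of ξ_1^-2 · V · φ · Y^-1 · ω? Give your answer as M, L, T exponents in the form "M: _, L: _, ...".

Collect each base-dimension exponent across the product:
  M: −2·(-2) + (0) + (2) − (1) + (0) = 5
  L: −2·(2) + (3) + (2) − (-1) + (0) = 2
  T: −2·(-2) + (0) + (-2) − (-2) + (-1) = 3
So the dimensions are [M⁵ L² T³].

M: 5, L: 2, T: 3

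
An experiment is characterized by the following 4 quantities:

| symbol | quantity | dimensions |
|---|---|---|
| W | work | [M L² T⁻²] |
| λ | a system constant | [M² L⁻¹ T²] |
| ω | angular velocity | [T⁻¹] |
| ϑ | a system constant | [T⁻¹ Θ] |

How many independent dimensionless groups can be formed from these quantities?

There are 4 variables and 4 base dimensions (M, L, T, Θ).
The dimension matrix has rank 4.
Independent dimensionless groups: 4 − 4 = 0.

0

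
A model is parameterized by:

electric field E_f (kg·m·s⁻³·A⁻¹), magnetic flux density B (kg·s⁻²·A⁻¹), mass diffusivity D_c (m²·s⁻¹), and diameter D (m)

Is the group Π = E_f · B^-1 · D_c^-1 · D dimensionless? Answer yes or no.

Sum the exponent of each base dimension across the product:
  M: [E_f]_M − [B]_M − [D_c]_M + [D]_M = (1) − (1) − (0) + (0) = 0
  L: [E_f]_L − [B]_L − [D_c]_L + [D]_L = (1) − (0) − (2) + (1) = 0
  T: [E_f]_T − [B]_T − [D_c]_T + [D]_T = (-3) − (-2) − (-1) + (0) = 0
  I: [E_f]_I − [B]_I − [D_c]_I + [D]_I = (-1) − (-1) − (0) + (0) = 0
All base exponents vanish — dimensionless.

yes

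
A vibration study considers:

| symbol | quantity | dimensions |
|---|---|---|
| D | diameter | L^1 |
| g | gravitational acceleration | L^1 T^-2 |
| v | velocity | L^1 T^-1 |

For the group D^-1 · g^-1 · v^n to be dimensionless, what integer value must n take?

Balance the L exponent: (1)·n from v, plus −(1) − (1) = -2 from the rest, must sum to zero.
n − 2 = 0, so n = 2.

2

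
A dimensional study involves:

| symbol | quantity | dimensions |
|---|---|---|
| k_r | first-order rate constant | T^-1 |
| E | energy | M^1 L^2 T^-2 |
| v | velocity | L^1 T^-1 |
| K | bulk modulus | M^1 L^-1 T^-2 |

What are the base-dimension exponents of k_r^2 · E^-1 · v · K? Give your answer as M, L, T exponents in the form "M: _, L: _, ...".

M: 0, L: -2, T: -3

Collect each base-dimension exponent across the product:
  M: 2·(0) − (1) + (0) + (1) = 0
  L: 2·(0) − (2) + (1) + (-1) = -2
  T: 2·(-1) − (-2) + (-1) + (-2) = -3
So the dimensions are [L⁻² T⁻³].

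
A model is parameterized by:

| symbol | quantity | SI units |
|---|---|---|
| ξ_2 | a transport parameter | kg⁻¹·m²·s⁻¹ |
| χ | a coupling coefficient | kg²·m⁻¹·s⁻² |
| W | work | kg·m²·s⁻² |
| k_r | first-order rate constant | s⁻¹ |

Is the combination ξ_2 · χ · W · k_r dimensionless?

Sum the exponent of each base dimension across the product:
  M: [ξ_2]_M + [χ]_M + [W]_M + [k_r]_M = (-1) + (2) + (1) + (0) = 2
  L: [ξ_2]_L + [χ]_L + [W]_L + [k_r]_L = (2) + (-1) + (2) + (0) = 3
  T: [ξ_2]_T + [χ]_T + [W]_T + [k_r]_T = (-1) + (-2) + (-2) + (-1) = -6
Net dimensions [M² L³ T⁻⁶] ≠ [1] — not dimensionless.

no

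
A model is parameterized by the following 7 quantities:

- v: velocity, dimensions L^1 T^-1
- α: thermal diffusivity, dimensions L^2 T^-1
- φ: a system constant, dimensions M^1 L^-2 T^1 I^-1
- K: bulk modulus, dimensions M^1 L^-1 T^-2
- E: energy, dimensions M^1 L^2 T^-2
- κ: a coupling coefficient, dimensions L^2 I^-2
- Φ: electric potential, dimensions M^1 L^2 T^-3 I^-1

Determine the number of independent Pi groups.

3

There are 7 variables and 4 base dimensions (M, L, T, I).
The dimension matrix has rank 4.
Independent dimensionless groups: 7 − 4 = 3.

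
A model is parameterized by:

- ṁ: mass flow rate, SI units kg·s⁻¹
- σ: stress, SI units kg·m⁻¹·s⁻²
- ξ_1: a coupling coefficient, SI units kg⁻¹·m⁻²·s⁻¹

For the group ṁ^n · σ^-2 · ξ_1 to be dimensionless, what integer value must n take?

Balance the M exponent: (1)·n from ṁ, plus −2·(1) + (-1) = -3 from the rest, must sum to zero.
n − 3 = 0, so n = 3.

3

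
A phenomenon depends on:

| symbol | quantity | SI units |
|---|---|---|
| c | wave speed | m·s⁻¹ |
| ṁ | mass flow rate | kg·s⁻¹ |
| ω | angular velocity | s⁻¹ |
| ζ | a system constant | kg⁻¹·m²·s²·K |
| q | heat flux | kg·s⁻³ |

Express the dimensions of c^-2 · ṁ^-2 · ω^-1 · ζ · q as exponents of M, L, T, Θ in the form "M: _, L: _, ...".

M: -2, L: 0, T: 4, Θ: 1

Collect each base-dimension exponent across the product:
  M: −2·(0) − 2·(1) − (0) + (-1) + (1) = -2
  L: −2·(1) − 2·(0) − (0) + (2) + (0) = 0
  T: −2·(-1) − 2·(-1) − (-1) + (2) + (-3) = 4
  Θ: −2·(0) − 2·(0) − (0) + (1) + (0) = 1
So the dimensions are [M⁻² T⁴ Θ].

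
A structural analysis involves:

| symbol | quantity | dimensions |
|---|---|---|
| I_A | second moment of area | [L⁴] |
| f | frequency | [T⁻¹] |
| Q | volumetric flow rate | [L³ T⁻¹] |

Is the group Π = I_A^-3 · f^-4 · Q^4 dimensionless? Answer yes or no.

yes

Sum the exponent of each base dimension across the product:
  M: −3·[I_A]_M − 4·[f]_M + 4·[Q]_M = −3·(0) − 4·(0) + 4·(0) = 0
  L: −3·[I_A]_L − 4·[f]_L + 4·[Q]_L = −3·(4) − 4·(0) + 4·(3) = 0
  T: −3·[I_A]_T − 4·[f]_T + 4·[Q]_T = −3·(0) − 4·(-1) + 4·(-1) = 0
All base exponents vanish — dimensionless.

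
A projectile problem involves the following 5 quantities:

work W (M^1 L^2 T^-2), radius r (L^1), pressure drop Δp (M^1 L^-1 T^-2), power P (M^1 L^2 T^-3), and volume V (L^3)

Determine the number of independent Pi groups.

2

There are 5 variables and 3 base dimensions (M, L, T).
The dimension matrix has rank 3.
Independent dimensionless groups: 5 − 3 = 2.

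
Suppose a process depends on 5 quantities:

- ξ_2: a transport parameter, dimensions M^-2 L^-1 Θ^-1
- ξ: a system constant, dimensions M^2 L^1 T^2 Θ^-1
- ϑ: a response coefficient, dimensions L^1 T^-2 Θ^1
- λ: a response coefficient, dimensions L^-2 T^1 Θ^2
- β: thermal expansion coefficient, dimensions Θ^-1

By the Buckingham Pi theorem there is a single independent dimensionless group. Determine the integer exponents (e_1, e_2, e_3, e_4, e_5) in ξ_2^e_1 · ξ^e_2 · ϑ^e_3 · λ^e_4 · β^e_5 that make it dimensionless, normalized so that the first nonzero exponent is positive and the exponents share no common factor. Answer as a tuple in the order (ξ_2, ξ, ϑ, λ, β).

(3, 3, 4, 2, 2)

M: e_1·(-2) + e_2·(2) + e_3·(0) + e_4·(0) + e_5·(0) = 0
L: e_1·(-1) + e_2·(1) + e_3·(1) + e_4·(-2) + e_5·(0) = 0
T: e_1·(0) + e_2·(2) + e_3·(-2) + e_4·(1) + e_5·(0) = 0
Θ: e_1·(-1) + e_2·(-1) + e_3·(1) + e_4·(2) + e_5·(-1) = 0
Solving this homogeneous linear system for the smallest-integer solution (first nonzero entry positive) gives (3, 3, 4, 2, 2).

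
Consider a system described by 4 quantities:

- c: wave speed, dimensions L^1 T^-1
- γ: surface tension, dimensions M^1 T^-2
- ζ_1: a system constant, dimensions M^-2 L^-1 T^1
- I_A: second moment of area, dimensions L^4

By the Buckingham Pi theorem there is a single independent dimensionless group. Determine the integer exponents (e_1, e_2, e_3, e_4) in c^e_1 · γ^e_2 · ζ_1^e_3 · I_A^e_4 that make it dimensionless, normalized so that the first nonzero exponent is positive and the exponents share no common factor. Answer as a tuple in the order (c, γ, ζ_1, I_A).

M: e_1·(0) + e_2·(1) + e_3·(-2) + e_4·(0) = 0
L: e_1·(1) + e_2·(0) + e_3·(-1) + e_4·(4) = 0
T: e_1·(-1) + e_2·(-2) + e_3·(1) + e_4·(0) = 0
Solving this homogeneous linear system for the smallest-integer solution (first nonzero entry positive) gives (3, -2, -1, -1).

(3, -2, -1, -1)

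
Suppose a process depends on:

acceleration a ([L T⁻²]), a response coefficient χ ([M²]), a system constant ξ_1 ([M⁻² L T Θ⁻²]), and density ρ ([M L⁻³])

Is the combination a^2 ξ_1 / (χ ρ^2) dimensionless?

no

Sum the exponent of each base dimension across the product:
  M: 2·[a]_M − [χ]_M + [ξ_1]_M − 2·[ρ]_M = 2·(0) − (2) + (-2) − 2·(1) = -6
  L: 2·[a]_L − [χ]_L + [ξ_1]_L − 2·[ρ]_L = 2·(1) − (0) + (1) − 2·(-3) = 9
  T: 2·[a]_T − [χ]_T + [ξ_1]_T − 2·[ρ]_T = 2·(-2) − (0) + (1) − 2·(0) = -3
  Θ: 2·[a]_Θ − [χ]_Θ + [ξ_1]_Θ − 2·[ρ]_Θ = 2·(0) − (0) + (-2) − 2·(0) = -2
Net dimensions [M⁻⁶ L⁹ T⁻³ Θ⁻²] ≠ [1] — not dimensionless.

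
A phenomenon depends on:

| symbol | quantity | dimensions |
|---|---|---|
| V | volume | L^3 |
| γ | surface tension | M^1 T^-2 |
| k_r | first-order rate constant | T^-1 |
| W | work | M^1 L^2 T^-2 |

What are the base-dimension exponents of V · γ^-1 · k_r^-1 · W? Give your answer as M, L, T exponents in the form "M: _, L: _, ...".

Collect each base-dimension exponent across the product:
  M: (0) − (1) − (0) + (1) = 0
  L: (3) − (0) − (0) + (2) = 5
  T: (0) − (-2) − (-1) + (-2) = 1
So the dimensions are [L⁵ T].

M: 0, L: 5, T: 1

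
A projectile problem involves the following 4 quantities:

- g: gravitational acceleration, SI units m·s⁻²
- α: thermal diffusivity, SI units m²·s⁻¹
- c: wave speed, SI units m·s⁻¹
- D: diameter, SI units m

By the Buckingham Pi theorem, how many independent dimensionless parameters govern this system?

2

There are 4 variables and 2 base dimensions (L, T).
The dimension matrix has rank 2.
Independent dimensionless groups: 4 − 2 = 2.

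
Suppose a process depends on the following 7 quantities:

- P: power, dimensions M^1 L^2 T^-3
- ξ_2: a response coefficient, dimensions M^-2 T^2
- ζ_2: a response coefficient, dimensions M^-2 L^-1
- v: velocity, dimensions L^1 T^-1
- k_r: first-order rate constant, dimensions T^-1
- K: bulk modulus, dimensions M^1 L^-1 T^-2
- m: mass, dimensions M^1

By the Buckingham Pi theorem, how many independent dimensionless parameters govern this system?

There are 7 variables and 3 base dimensions (M, L, T).
The dimension matrix has rank 3.
Independent dimensionless groups: 7 − 3 = 4.

4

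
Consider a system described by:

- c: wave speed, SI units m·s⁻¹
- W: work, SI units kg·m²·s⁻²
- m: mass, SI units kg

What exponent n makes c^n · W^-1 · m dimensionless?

2

Balance the L exponent: (1)·n from c, plus −(2) + (0) = -2 from the rest, must sum to zero.
n − 2 = 0, so n = 2.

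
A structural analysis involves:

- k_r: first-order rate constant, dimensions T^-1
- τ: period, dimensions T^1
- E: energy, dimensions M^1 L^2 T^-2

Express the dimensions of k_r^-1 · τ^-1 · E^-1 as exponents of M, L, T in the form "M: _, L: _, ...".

M: -1, L: -2, T: 2

Collect each base-dimension exponent across the product:
  M: −(0) − (0) − (1) = -1
  L: −(0) − (0) − (2) = -2
  T: −(-1) − (1) − (-2) = 2
So the dimensions are [M⁻¹ L⁻² T²].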